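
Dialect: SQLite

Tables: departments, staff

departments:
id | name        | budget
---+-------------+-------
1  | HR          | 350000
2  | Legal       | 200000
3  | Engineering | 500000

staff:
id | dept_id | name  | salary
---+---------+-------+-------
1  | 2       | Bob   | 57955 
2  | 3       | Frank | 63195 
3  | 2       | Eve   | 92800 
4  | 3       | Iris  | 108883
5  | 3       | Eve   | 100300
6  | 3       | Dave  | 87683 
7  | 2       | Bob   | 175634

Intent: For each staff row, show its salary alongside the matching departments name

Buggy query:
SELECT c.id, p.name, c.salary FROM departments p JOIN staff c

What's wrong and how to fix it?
Bug: JOIN with no ON clause produces a cartesian product; every staff row pairs with every departments row

Fix: Add ON c.dept_id = p.id to the JOIN

Corrected query:
SELECT c.id, p.name, c.salary FROM departments p JOIN staff c ON c.dept_id = p.id

Result:
id | name        | salary
---+-------------+-------
1  | Legal       | 57955 
2  | Engineering | 63195 
3  | Legal       | 92800 
4  | Engineering | 108883
5  | Engineering | 100300
6  | Engineering | 87683 
7  | Legal       | 175634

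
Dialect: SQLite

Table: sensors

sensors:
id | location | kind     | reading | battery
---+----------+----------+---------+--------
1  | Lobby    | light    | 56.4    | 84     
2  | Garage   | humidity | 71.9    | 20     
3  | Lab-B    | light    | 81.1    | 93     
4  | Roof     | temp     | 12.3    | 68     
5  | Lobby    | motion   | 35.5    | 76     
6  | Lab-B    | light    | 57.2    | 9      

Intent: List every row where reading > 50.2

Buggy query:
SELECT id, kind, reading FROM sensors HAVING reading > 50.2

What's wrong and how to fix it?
Bug: This is a non-aggregate query (no GROUP BY, no aggregates), so in SQLite the HAVING clause is invalid here; a row-level condition belongs in WHERE

Fix: Use WHERE for row-level filtering

Corrected query:
SELECT id, kind, reading FROM sensors WHERE reading > 50.2

Result:
id | kind     | reading
---+----------+--------
1  | light    | 56.4   
2  | humidity | 71.9   
3  | light    | 81.1   
6  | light    | 57.2   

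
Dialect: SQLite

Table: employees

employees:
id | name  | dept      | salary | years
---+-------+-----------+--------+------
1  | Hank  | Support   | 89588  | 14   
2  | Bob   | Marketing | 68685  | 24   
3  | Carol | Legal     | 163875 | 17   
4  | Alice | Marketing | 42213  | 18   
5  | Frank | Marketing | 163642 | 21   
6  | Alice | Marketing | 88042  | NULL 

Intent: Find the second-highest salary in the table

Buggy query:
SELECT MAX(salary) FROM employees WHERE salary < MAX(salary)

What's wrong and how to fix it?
Bug: The inner MAX is an aggregate inside WHERE, which is not allowed

Fix: Put the inner MAX in a scalar subquery

Corrected query:
SELECT MAX(salary) FROM employees WHERE salary < (SELECT MAX(salary) FROM employees)

Result:
MAX(salary)
-----------
163642     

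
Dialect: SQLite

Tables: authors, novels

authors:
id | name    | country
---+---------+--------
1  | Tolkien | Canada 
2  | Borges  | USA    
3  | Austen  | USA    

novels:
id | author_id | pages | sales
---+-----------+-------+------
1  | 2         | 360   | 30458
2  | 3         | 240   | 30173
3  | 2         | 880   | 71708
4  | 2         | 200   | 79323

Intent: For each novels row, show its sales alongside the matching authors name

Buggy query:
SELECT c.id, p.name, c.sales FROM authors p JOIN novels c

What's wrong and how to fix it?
Bug: JOIN with no ON clause produces a cartesian product; every novels row pairs with every authors row

Fix: Specify the join condition linking the foreign key to the parent id

Corrected query:
SELECT c.id, p.name, c.sales FROM authors p JOIN novels c ON c.author_id = p.id

Result:
id | name   | sales
---+--------+------
1  | Borges | 30458
2  | Austen | 30173
3  | Borges | 71708
4  | Borges | 79323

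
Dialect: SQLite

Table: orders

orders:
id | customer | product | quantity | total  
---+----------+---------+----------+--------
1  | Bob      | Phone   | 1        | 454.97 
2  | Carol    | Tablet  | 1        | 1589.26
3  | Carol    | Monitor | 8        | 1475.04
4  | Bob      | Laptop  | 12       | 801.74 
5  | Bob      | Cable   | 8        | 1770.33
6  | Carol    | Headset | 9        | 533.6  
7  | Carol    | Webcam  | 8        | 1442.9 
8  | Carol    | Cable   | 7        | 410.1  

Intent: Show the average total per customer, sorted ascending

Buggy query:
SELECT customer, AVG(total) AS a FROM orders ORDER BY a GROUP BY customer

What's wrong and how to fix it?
Bug: ORDER BY appears before GROUP BY; SQL clause order requires GROUP BY first

Fix: Reorder: SELECT … FROM … GROUP BY … ORDER BY …

Corrected query:
SELECT customer, AVG(total) AS a FROM orders GROUP BY customer ORDER BY a

Result:
customer | a          
---------+------------
Bob      | 1009.013333
Carol    | 1090.18    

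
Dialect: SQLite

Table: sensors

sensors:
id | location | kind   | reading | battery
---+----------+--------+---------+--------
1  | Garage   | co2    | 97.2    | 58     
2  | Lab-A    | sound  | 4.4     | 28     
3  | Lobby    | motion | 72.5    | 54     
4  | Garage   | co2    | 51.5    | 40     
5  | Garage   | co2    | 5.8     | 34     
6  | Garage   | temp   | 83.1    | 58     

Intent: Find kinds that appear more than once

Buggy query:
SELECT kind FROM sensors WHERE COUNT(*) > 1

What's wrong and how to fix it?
Bug: COUNT(*) is an aggregate and cannot be used in WHERE

Fix: Group first, then use HAVING for the count condition

Corrected query:
SELECT kind FROM sensors GROUP BY kind HAVING COUNT(*) > 1

Result:
kind
----
co2 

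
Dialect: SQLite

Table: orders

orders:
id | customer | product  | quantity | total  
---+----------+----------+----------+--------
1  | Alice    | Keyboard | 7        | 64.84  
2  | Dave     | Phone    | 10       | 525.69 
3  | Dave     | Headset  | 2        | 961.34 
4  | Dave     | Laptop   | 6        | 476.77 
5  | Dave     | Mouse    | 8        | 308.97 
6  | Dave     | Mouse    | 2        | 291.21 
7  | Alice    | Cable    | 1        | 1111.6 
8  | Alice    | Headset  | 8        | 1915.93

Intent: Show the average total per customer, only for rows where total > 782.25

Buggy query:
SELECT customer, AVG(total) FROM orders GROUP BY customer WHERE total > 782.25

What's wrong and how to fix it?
Bug: Row-level WHERE must come before GROUP BY in the clause order

Fix: Move the WHERE clause before GROUP BY

Corrected query:
SELECT customer, AVG(total) FROM orders WHERE total > 782.25 GROUP BY customer

Result:
customer | AVG(total)
---------+-----------
Alice    | 1513.765  
Dave     | 961.34    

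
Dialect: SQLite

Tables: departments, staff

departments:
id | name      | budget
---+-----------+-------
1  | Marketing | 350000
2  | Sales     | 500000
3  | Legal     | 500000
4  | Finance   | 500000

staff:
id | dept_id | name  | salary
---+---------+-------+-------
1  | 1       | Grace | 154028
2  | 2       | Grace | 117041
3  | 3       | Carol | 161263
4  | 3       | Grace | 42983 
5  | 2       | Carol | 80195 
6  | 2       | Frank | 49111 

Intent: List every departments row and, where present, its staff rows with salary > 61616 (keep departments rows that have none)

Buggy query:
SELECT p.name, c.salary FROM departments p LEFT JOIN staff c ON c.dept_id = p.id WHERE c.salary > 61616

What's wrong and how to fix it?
Bug: Filtering c.salary in WHERE discards the NULL rows produced by LEFT JOIN, turning it into an inner join

Fix: Put 'c.salary > 61616' in the JOIN's ON clause instead of WHERE

Corrected query:
SELECT p.name, c.salary FROM departments p LEFT JOIN staff c ON c.dept_id = p.id AND c.salary > 61616

Result:
name      | salary
----------+-------
Marketing | 154028
Sales     | 80195 
Sales     | 117041
Legal     | 161263
Finance   | NULL  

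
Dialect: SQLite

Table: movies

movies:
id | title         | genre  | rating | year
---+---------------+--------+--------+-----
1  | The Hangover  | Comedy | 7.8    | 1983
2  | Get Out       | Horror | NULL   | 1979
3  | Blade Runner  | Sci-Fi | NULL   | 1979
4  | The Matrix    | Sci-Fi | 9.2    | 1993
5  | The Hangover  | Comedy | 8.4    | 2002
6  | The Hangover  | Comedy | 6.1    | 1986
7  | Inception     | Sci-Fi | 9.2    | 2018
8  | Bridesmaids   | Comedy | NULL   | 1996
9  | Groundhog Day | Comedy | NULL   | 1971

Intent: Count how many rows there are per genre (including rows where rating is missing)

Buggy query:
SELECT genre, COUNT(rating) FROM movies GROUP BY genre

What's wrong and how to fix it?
Bug: COUNT(column) counts non-NULL values only; rows with NULL rating aren't counted

Fix: Use COUNT(*) to count all rows regardless of NULL

Corrected query:
SELECT genre, COUNT(*) FROM movies GROUP BY genre

Result:
genre  | COUNT(*)
-------+---------
Comedy | 5       
Horror | 1       
Sci-Fi | 3       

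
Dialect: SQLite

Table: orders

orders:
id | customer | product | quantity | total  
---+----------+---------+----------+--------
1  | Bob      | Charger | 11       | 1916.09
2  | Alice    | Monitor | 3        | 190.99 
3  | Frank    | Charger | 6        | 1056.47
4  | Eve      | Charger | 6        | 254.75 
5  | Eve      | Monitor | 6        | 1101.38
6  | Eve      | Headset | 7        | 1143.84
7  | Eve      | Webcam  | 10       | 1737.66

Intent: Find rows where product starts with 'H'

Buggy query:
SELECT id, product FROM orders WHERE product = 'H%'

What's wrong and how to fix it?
Bug: Wildcards only work with LIKE; '=' treats '%' as a literal character

Fix: Replace '=' with LIKE so 'H%' is treated as a pattern

Corrected query:
SELECT id, product FROM orders WHERE product LIKE 'H%'

Result:
id | product
---+--------
6  | Headset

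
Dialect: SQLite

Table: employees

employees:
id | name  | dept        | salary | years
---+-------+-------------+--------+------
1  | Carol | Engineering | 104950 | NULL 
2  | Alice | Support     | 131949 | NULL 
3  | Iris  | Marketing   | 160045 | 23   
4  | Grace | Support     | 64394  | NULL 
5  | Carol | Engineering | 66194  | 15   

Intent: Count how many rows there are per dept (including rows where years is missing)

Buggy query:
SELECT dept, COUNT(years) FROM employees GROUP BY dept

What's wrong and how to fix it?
Bug: COUNT(column) counts non-NULL values only; rows with NULL years aren't counted

Fix: Use COUNT(*) to count all rows regardless of NULL

Corrected query:
SELECT dept, COUNT(*) FROM employees GROUP BY dept

Result:
dept        | COUNT(*)
------------+---------
Engineering | 2       
Marketing   | 1       
Support     | 2       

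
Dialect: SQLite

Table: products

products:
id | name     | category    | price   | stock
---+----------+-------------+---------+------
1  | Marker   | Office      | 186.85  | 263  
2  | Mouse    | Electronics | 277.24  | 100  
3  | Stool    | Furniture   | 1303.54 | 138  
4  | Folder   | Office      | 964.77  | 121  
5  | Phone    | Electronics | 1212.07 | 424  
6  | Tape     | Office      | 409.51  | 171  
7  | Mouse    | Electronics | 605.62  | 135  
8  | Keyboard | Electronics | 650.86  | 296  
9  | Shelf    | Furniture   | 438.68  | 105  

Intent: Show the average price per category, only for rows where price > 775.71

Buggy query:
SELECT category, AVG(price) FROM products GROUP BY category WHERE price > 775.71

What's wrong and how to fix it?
Bug: Row-level WHERE must come before GROUP BY in the clause order

Fix: Place WHERE between FROM and GROUP BY

Corrected query:
SELECT category, AVG(price) FROM products WHERE price > 775.71 GROUP BY category

Result:
category    | AVG(price)
------------+-----------
Electronics | 1212.07   
Furniture   | 1303.54   
Office      | 964.77    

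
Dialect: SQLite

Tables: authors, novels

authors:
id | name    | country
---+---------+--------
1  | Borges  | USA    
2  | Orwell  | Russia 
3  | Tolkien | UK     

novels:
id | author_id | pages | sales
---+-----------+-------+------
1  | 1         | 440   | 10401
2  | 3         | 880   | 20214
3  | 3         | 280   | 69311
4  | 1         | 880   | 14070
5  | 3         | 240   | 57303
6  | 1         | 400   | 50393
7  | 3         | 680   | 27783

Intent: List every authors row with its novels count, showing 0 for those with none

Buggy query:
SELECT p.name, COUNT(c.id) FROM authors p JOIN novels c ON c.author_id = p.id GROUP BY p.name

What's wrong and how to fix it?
Bug: An inner join excludes parents with zero children

Fix: Switch to LEFT JOIN to retain unmatched parent rows

Corrected query:
SELECT p.name, COUNT(c.id) FROM authors p LEFT JOIN novels c ON c.author_id = p.id GROUP BY p.name

Result:
name    | COUNT(c.id)
--------+------------
Borges  | 3          
Orwell  | 0          
Tolkien | 4          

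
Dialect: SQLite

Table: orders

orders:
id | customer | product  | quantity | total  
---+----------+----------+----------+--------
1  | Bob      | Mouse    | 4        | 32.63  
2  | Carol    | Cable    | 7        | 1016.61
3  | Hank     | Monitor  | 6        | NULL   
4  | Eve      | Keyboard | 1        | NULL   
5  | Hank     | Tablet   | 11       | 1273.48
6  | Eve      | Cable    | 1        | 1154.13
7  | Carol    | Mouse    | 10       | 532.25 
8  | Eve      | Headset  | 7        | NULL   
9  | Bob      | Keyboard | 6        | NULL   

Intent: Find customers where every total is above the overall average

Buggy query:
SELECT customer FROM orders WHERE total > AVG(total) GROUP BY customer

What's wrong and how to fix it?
Bug: AVG() is an aggregate; it can't sit directly in WHERE

Fix: Compute the overall average in a scalar subquery and compare each group's MIN against it in HAVING

Corrected query:
SELECT customer FROM orders GROUP BY customer HAVING MIN(total) > (SELECT AVG(total) FROM orders)

Result:
customer
--------
Eve     
Hank    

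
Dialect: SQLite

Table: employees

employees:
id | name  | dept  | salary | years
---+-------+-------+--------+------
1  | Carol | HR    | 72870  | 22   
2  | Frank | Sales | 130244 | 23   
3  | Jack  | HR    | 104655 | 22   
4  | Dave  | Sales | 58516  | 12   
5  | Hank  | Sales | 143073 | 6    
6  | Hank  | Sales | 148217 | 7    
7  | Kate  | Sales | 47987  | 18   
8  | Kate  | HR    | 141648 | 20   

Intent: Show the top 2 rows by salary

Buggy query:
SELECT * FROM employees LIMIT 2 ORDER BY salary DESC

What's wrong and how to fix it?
Bug: LIMIT must come after ORDER BY

Fix: Swap the clauses: ORDER BY first, then LIMIT

Corrected query:
SELECT * FROM employees ORDER BY salary DESC LIMIT 2

Result:
id | name | dept  | salary | years
---+------+-------+--------+------
6  | Hank | Sales | 148217 | 7    
5  | Hank | Sales | 143073 | 6    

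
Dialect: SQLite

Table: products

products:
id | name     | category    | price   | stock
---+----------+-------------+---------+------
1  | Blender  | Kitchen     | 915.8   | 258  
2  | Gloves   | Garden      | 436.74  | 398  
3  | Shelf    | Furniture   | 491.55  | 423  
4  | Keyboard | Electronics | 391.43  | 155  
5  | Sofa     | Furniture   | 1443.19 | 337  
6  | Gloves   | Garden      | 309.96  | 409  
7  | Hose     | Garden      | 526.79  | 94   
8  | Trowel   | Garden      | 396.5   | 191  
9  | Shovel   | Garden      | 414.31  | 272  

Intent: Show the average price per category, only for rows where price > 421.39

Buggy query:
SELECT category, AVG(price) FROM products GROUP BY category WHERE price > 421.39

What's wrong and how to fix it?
Bug: WHERE cannot follow GROUP BY

Fix: Place WHERE between FROM and GROUP BY

Corrected query:
SELECT category, AVG(price) FROM products WHERE price > 421.39 GROUP BY category

Result:
category  | AVG(price)
----------+-----------
Furniture | 967.37    
Garden    | 481.765   
Kitchen   | 915.8     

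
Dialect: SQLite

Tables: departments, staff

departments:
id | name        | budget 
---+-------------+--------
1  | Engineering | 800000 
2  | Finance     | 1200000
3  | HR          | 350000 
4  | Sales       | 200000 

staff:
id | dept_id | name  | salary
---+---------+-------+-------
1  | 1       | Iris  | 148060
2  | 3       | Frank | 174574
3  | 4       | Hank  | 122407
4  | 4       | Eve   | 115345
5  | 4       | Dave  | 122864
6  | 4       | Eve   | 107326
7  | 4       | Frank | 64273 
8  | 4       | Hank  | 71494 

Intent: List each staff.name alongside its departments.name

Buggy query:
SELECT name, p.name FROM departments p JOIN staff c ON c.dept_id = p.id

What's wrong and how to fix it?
Bug: Both tables have a 'name' column; the unqualified reference is ambiguous

Fix: Prefix ambiguous columns with the table alias

Corrected query:
SELECT c.name, p.name FROM departments p JOIN staff c ON c.dept_id = p.id

Result:
name  | name       
------+------------
Iris  | Engineering
Frank | HR         
Hank  | Sales      
Eve   | Sales      
Dave  | Sales      
Eve   | Sales      
Frank | Sales      
Hank  | Sales      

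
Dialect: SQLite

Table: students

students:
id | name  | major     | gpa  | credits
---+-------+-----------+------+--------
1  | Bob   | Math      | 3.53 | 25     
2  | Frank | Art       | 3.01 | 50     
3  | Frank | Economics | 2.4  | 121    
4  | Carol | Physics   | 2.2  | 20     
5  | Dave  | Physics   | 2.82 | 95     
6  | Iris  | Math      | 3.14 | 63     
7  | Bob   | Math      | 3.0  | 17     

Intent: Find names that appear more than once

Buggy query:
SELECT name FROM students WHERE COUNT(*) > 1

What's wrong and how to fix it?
Bug: WHERE can't reference COUNT(*); aggregates are computed after WHERE

Fix: Group first, then use HAVING for the count condition

Corrected query:
SELECT name FROM students GROUP BY name HAVING COUNT(*) > 1

Result:
name 
-----
Bob  
Frank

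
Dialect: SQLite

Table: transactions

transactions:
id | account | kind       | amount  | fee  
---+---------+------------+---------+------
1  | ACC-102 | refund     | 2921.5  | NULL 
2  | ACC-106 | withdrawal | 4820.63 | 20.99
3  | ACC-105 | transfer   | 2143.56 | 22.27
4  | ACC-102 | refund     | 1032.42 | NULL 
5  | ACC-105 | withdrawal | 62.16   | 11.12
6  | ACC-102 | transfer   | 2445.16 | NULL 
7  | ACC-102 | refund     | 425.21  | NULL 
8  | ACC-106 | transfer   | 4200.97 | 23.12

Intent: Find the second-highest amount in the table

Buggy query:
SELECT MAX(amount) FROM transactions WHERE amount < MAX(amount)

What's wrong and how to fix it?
Bug: MAX(amount) on the right of the comparison is an aggregate-in-WHERE error

Fix: Put the inner MAX in a scalar subquery

Corrected query:
SELECT MAX(amount) FROM transactions WHERE amount < (SELECT MAX(amount) FROM transactions)

Result:
MAX(amount)
-----------
4200.97    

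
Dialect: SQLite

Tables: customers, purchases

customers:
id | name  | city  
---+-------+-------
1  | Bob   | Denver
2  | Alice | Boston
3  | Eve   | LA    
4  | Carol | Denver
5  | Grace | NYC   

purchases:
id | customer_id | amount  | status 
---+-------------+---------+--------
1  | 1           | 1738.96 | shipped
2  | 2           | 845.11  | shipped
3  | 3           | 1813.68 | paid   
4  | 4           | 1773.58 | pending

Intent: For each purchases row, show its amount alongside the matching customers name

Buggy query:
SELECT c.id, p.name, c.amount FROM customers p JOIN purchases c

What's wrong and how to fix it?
Bug: JOIN with no ON clause produces a cartesian product; every purchases row pairs with every customers row

Fix: Add ON c.customer_id = p.id to the JOIN

Corrected query:
SELECT c.id, p.name, c.amount FROM customers p JOIN purchases c ON c.customer_id = p.id

Result:
id | name  | amount 
---+-------+--------
1  | Bob   | 1738.96
2  | Alice | 845.11 
3  | Eve   | 1813.68
4  | Carol | 1773.58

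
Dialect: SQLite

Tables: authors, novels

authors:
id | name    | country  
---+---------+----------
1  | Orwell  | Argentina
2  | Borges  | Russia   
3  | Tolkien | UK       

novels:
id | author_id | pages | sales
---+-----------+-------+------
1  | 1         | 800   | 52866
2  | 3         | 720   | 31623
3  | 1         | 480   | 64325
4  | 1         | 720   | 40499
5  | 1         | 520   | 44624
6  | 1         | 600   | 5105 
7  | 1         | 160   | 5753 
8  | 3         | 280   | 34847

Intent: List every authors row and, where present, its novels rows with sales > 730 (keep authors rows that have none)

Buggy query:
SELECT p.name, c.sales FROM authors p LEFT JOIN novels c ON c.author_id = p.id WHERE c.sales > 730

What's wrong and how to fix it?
Bug: A WHERE condition on the right-hand table after LEFT JOIN drops unmatched parents

Fix: Move the right-table condition into the ON clause so unmatched parents are kept

Corrected query:
SELECT p.name, c.sales FROM authors p LEFT JOIN novels c ON c.author_id = p.id AND c.sales > 730

Result:
name    | sales
--------+------
Orwell  | 5105 
Orwell  | 5753 
Orwell  | 40499
Orwell  | 44624
Orwell  | 52866
Orwell  | 64325
Borges  | NULL 
Tolkien | 31623
Tolkien | 34847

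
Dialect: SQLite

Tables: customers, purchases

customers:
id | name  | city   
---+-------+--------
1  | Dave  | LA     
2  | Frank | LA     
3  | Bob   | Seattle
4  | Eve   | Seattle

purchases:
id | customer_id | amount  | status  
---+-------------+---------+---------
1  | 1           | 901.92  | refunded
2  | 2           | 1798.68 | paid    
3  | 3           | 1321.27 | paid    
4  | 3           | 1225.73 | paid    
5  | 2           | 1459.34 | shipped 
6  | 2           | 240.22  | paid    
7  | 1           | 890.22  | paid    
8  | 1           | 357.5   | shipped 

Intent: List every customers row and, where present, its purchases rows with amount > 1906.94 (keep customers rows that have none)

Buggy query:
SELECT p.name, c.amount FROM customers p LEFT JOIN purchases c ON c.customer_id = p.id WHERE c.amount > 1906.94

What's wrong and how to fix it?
Bug: Filtering c.amount in WHERE discards the NULL rows produced by LEFT JOIN, turning it into an inner join

Fix: Move the right-table condition into the ON clause so unmatched parents are kept

Corrected query:
SELECT p.name, c.amount FROM customers p LEFT JOIN purchases c ON c.customer_id = p.id AND c.amount > 1906.94

Result:
name  | amount
------+-------
Dave  | NULL  
Frank | NULL  
Bob   | NULL  
Eve   | NULL  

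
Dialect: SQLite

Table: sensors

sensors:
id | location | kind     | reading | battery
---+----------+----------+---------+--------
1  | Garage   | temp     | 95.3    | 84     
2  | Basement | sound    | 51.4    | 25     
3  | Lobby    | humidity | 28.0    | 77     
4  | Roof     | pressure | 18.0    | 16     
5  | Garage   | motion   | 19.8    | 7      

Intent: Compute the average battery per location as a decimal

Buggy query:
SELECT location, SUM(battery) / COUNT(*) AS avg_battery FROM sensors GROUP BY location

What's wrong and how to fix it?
Bug: SUM(battery) and COUNT(*) are both integers; the division truncates the fractional part

Fix: Multiply by 1.0 (or CAST to REAL) to force floating-point division

Corrected query:
SELECT location, SUM(battery) * 1.0 / COUNT(*) AS avg_battery FROM sensors GROUP BY location

Result:
location | avg_battery
---------+------------
Basement | 25         
Garage   | 45.5       
Lobby    | 77         
Roof     | 16         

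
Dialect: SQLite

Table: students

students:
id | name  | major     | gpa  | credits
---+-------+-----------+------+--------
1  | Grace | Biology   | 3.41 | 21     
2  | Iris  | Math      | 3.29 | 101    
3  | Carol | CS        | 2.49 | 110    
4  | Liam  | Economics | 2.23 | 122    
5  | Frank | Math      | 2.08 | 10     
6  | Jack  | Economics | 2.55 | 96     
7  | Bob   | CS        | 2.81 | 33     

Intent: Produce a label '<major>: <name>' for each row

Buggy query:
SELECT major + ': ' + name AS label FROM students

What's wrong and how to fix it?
Bug: SQLite uses || for string concatenation; + coerces text to numbers (yielding 0)

Fix: Replace + with || to concatenate text

Corrected query:
SELECT major || ': ' || name AS label FROM students

Result:
label          
---------------
Biology: Grace 
Math: Iris     
CS: Carol      
Economics: Liam
Math: Frank    
Economics: Jack
CS: Bob        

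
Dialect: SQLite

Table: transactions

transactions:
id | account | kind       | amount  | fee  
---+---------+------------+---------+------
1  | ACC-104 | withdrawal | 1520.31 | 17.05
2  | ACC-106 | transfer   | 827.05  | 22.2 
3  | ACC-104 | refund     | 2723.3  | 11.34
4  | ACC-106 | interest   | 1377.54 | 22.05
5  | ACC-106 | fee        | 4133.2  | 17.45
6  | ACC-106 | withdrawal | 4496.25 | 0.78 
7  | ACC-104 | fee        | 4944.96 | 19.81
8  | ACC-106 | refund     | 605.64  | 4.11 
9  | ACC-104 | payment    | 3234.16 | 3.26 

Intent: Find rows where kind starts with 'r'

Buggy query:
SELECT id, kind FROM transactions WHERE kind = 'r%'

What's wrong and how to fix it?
Bug: Wildcards only work with LIKE; '=' treats '%' as a literal character

Fix: Replace '=' with LIKE so 'r%' is treated as a pattern

Corrected query:
SELECT id, kind FROM transactions WHERE kind LIKE 'r%'

Result:
id | kind  
---+-------
3  | refund
8  | refund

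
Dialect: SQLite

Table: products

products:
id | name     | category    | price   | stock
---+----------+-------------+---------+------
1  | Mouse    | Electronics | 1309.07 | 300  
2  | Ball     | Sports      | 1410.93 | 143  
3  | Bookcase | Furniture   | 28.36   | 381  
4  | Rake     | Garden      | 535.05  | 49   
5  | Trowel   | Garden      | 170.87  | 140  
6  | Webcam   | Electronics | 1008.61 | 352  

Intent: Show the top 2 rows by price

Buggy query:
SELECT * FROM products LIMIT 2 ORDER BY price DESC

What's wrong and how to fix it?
Bug: LIMIT must come after ORDER BY

Fix: Swap the clauses: ORDER BY first, then LIMIT

Corrected query:
SELECT * FROM products ORDER BY price DESC LIMIT 2

Result:
id | name  | category    | price   | stock
---+-------+-------------+---------+------
2  | Ball  | Sports      | 1410.93 | 143  
1  | Mouse | Electronics | 1309.07 | 300  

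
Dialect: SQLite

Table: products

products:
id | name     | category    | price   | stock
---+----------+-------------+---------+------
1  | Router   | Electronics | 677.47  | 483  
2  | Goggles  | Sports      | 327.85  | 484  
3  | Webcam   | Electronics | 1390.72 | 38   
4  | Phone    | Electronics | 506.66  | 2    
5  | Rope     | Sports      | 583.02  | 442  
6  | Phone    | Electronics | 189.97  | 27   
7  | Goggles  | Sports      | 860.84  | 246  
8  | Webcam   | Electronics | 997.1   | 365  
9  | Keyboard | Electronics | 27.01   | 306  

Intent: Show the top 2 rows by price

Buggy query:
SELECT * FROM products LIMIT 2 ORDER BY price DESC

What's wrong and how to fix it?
Bug: ORDER BY cannot follow LIMIT; LIMIT is the final clause

Fix: Swap the clauses: ORDER BY first, then LIMIT

Corrected query:
SELECT * FROM products ORDER BY price DESC LIMIT 2

Result:
id | name   | category    | price   | stock
---+--------+-------------+---------+------
3  | Webcam | Electronics | 1390.72 | 38   
8  | Webcam | Electronics | 997.1   | 365  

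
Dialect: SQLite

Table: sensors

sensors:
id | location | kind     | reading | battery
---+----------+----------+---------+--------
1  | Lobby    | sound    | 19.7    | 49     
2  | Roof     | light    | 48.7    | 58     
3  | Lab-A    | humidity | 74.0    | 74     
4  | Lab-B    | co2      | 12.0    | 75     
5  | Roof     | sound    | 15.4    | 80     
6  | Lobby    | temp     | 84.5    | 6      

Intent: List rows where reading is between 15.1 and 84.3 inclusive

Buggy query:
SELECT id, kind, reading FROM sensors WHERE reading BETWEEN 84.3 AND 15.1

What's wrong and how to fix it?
Bug: The bounds are reversed; BETWEEN a AND b requires a <= b to match anything

Fix: Swap the bounds so the smaller value comes first

Corrected query:
SELECT id, kind, reading FROM sensors WHERE reading BETWEEN 15.1 AND 84.3

Result:
id | kind     | reading
---+----------+--------
1  | sound    | 19.7   
2  | light    | 48.7   
3  | humidity | 74     
5  | sound    | 15.4   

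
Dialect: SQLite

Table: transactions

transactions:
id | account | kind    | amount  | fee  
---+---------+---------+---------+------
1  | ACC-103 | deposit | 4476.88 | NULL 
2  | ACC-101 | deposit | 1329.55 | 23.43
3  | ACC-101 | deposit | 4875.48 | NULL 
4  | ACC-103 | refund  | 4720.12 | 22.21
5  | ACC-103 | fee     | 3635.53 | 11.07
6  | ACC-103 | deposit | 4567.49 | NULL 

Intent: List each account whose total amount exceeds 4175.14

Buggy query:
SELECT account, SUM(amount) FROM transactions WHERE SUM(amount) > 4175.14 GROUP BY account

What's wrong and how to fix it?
Bug: WHERE runs before GROUP BY, so aggregates aren't available there

Fix: Move the aggregate condition to a HAVING clause

Corrected query:
SELECT account, SUM(amount) FROM transactions GROUP BY account HAVING SUM(amount) > 4175.14

Result:
account | SUM(amount)
--------+------------
ACC-101 | 6205.03    
ACC-103 | 17400.02   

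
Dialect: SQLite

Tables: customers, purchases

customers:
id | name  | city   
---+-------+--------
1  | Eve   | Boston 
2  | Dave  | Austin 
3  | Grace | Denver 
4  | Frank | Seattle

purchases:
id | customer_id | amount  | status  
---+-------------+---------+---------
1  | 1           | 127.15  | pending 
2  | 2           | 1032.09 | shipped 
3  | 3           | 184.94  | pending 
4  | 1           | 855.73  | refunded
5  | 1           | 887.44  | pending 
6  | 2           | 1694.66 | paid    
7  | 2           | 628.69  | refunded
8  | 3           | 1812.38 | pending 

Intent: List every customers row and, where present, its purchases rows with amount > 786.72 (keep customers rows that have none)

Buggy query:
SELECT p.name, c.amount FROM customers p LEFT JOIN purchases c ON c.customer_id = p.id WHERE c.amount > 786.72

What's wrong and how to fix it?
Bug: A WHERE condition on the right-hand table after LEFT JOIN drops unmatched parents

Fix: Move the right-table condition into the ON clause so unmatched parents are kept

Corrected query:
SELECT p.name, c.amount FROM customers p LEFT JOIN purchases c ON c.customer_id = p.id AND c.amount > 786.72

Result:
name  | amount 
------+--------
Eve   | 855.73 
Eve   | 887.44 
Dave  | 1032.09
Dave  | 1694.66
Grace | 1812.38
Frank | NULL   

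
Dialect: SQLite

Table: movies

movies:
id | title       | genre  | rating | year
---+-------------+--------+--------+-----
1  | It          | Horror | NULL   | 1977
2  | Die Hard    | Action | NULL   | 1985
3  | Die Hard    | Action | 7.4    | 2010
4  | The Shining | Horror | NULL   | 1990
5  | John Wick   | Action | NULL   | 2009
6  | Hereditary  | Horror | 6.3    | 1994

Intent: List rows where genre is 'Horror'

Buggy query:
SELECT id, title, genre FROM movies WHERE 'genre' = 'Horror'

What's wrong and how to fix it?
Bug: 'genre' in single quotes is a string literal, not the column; the comparison is literal-vs-literal and never true

Fix: Reference the column as genre without single quotes

Corrected query:
SELECT id, title, genre FROM movies WHERE genre = 'Horror'

Result:
id | title       | genre 
---+-------------+-------
1  | It          | Horror
4  | The Shining | Horror
6  | Hereditary  | Horror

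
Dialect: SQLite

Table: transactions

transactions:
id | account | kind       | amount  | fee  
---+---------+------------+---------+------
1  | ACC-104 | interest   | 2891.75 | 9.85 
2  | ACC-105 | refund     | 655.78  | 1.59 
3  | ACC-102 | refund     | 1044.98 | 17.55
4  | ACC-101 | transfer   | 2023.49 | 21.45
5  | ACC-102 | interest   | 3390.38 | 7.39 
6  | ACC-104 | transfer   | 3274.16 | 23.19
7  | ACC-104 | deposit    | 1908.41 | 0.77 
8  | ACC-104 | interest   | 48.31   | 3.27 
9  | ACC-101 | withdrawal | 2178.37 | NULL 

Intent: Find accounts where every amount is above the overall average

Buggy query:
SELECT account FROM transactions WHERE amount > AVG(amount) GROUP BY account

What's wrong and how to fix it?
Bug: WHERE evaluates per row before aggregation, so AVG() is unavailable

Fix: Use a subquery for AVG and a HAVING MIN(...) filter so the condition holds for every row in the group

Corrected query:
SELECT account FROM transactions GROUP BY account HAVING MIN(amount) > (SELECT AVG(amount) FROM transactions)

Result:
account
-------
ACC-101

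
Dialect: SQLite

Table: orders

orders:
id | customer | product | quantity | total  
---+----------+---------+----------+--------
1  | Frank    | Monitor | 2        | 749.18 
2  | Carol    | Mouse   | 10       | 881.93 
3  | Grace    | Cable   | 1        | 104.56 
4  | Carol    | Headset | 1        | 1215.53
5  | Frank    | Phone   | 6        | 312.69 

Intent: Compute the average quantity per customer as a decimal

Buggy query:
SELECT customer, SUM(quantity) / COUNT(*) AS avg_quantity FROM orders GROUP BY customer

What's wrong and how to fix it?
Bug: Both operands are integers, so '/' performs integer division and truncates

Fix: Cast one side to REAL so the division keeps the fractional part

Corrected query:
SELECT customer, SUM(quantity) * 1.0 / COUNT(*) AS avg_quantity FROM orders GROUP BY customer

Result:
customer | avg_quantity
---------+-------------
Carol    | 5.5         
Frank    | 4           
Grace    | 1           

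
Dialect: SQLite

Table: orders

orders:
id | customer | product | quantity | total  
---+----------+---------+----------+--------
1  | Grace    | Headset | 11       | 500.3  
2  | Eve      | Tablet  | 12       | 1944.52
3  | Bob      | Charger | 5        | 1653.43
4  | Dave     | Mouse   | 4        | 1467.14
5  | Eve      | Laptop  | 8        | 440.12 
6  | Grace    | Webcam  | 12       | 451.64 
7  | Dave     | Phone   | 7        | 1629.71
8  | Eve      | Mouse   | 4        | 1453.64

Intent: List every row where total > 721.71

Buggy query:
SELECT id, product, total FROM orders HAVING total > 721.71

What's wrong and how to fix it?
Bug: HAVING filters the output of aggregation, but this query has no GROUP BY and no aggregate functions, so SQLite rejects it (HAVING clause on a non-aggregate query); the condition here is per row

Fix: Replace HAVING with WHERE since the condition applies to individual rows

Corrected query:
SELECT id, product, total FROM orders WHERE total > 721.71

Result:
id | product | total  
---+---------+--------
2  | Tablet  | 1944.52
3  | Charger | 1653.43
4  | Mouse   | 1467.14
7  | Phone   | 1629.71
8  | Mouse   | 1453.64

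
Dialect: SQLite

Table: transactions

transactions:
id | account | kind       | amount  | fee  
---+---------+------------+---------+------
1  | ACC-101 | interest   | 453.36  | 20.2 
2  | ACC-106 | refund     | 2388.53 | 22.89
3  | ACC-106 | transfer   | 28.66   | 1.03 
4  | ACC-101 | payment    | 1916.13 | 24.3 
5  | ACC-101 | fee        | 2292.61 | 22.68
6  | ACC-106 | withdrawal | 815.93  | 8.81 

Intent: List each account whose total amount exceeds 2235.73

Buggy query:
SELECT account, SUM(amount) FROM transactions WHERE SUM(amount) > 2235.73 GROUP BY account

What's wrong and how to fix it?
Bug: WHERE runs before GROUP BY, so aggregates aren't available there

Fix: Move the aggregate condition to a HAVING clause

Corrected query:
SELECT account, SUM(amount) FROM transactions GROUP BY account HAVING SUM(amount) > 2235.73

Result:
account | SUM(amount)
--------+------------
ACC-101 | 4662.1     
ACC-106 | 3233.12    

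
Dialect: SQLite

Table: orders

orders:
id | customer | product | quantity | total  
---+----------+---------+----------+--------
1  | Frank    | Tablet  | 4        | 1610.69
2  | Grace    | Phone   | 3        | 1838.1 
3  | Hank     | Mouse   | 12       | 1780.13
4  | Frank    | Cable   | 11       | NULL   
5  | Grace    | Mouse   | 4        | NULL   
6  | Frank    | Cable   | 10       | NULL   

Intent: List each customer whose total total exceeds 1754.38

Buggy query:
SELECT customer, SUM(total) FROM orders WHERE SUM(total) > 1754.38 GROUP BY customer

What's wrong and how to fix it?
Bug: SUM(total) is an aggregate, but WHERE filters rows before aggregation

Fix: Use HAVING (which filters groups after aggregation) instead of WHERE

Corrected query:
SELECT customer, SUM(total) FROM orders GROUP BY customer HAVING SUM(total) > 1754.38

Result:
customer | SUM(total)
---------+-----------
Grace    | 1838.1    
Hank     | 1780.13   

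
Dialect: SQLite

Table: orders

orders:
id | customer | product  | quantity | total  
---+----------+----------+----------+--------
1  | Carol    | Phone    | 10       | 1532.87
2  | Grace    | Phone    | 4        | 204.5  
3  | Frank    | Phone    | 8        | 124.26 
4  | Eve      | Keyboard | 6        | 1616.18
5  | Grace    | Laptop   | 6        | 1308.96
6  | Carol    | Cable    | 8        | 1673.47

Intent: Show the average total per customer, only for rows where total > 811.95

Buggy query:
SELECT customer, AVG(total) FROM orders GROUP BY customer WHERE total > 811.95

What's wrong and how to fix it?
Bug: WHERE cannot follow GROUP BY

Fix: Move the WHERE clause before GROUP BY

Corrected query:
SELECT customer, AVG(total) FROM orders WHERE total > 811.95 GROUP BY customer

Result:
customer | AVG(total)
---------+-----------
Carol    | 1603.17   
Eve      | 1616.18   
Grace    | 1308.96   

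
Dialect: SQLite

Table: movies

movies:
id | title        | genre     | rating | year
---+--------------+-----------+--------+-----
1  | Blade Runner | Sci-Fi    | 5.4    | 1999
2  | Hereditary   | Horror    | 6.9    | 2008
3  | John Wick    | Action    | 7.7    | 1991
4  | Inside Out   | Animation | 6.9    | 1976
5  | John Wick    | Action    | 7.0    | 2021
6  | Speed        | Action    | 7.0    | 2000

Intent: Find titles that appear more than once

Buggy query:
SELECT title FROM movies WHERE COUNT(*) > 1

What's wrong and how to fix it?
Bug: WHERE can't reference COUNT(*); aggregates are computed after WHERE

Fix: Group first, then use HAVING for the count condition

Corrected query:
SELECT title FROM movies GROUP BY title HAVING COUNT(*) > 1

Result:
title    
---------
John Wick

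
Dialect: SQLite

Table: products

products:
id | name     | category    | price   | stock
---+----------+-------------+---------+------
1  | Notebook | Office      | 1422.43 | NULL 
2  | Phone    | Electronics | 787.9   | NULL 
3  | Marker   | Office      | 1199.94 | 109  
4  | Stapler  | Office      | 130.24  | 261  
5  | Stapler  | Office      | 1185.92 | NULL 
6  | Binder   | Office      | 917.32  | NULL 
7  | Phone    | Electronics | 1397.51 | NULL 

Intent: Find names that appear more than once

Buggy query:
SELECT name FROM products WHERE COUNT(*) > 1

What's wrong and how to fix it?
Bug: COUNT(*) is an aggregate and cannot be used in WHERE

Fix: GROUP BY name, then filter groups with HAVING COUNT(*) > 1

Corrected query:
SELECT name FROM products GROUP BY name HAVING COUNT(*) > 1

Result:
name   
-------
Phone  
Stapler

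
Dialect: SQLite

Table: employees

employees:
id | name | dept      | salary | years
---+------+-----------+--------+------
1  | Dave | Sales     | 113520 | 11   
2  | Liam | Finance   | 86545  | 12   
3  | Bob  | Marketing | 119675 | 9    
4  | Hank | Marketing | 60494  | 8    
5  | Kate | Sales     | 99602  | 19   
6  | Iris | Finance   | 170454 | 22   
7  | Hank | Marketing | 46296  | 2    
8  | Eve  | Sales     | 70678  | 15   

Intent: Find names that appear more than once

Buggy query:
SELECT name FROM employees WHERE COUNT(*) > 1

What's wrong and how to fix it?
Bug: WHERE can't reference COUNT(*); aggregates are computed after WHERE

Fix: GROUP BY name, then filter groups with HAVING COUNT(*) > 1

Corrected query:
SELECT name FROM employees GROUP BY name HAVING COUNT(*) > 1

Result:
name
----
Hank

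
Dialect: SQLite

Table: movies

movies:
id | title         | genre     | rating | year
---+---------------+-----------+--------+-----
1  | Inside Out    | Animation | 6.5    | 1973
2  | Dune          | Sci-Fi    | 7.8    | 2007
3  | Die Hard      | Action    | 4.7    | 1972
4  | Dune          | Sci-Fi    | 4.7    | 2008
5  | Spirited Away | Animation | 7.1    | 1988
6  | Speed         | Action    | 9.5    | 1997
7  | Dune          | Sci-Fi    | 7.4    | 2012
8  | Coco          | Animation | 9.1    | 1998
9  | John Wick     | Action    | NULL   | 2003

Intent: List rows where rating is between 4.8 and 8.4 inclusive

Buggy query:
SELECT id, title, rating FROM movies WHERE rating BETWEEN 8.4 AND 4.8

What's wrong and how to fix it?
Bug: The bounds are reversed; BETWEEN a AND b requires a <= b to match anything

Fix: Swap the bounds so the smaller value comes first

Corrected query:
SELECT id, title, rating FROM movies WHERE rating BETWEEN 4.8 AND 8.4

Result:
id | title         | rating
---+---------------+-------
1  | Inside Out    | 6.5   
2  | Dune          | 7.8   
5  | Spirited Away | 7.1   
7  | Dune          | 7.4   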